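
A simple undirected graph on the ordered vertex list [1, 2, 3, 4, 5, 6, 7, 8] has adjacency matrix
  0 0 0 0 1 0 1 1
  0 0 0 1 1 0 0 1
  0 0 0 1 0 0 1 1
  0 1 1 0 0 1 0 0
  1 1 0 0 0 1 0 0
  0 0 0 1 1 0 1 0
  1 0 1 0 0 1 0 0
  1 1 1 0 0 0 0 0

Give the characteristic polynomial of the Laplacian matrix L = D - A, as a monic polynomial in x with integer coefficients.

x^8 - 24x^7 + 240x^6 - 1296x^5 + 4080x^4 - 7488x^3 + 7424x^2 - 3072x

Each diagonal entry of L is the vertex degree and each off-diagonal entry is -1 where an edge is present, 0 otherwise; in the order [1, 2, 3, 4, 5, 6, 7, 8] the diagonal is [3, 3, 3, 3, 3, 3, 3, 3]. The eigenvalues of L are [0, 2, 2, 2, 4, 4, 4, 6]; the characteristic polynomial is the product of (x - lambda_i), which multiplies out to x^8 - 24x^7 + 240x^6 - 1296x^5 + 4080x^4 - 7488x^3 + 7424x^2 - 3072x. The coefficient of x^7 equals -trace(L) = -24, matching the sum of degrees. By the matrix-tree theorem the graph has (1/8) * product of the nonzero eigenvalues = 384 spanning trees. There is one zero in the spectrum, matching the 1 component.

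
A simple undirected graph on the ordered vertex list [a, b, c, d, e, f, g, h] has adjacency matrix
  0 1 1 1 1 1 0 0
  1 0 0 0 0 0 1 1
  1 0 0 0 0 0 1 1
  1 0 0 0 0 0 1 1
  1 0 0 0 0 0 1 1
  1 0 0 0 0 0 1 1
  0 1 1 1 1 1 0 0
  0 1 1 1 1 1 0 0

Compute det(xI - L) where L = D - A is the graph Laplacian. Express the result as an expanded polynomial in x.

x^8 - 30x^7 + 375x^6 - 2540x^5 + 10095x^4 - 23598x^3 + 30105x^2 - 16200x

Each diagonal entry of L is the vertex degree and each off-diagonal entry is -1 where an edge is present, 0 otherwise; in the order [a, b, c, d, e, f, g, h] the diagonal is [5, 3, 3, 3, 3, 3, 5, 5]. L has integer entries, so p(x) = det(xI - L) has integer coefficients. Expanding the determinant yields x^8 - 30x^7 + 375x^6 - 2540x^5 + 10095x^4 - 23598x^3 + 30105x^2 - 16200x. The constant term is 0 because L is singular (the all-ones vector lies in its kernel). By the matrix-tree theorem the graph has (1/8) * product of the nonzero eigenvalues = 2025 spanning trees.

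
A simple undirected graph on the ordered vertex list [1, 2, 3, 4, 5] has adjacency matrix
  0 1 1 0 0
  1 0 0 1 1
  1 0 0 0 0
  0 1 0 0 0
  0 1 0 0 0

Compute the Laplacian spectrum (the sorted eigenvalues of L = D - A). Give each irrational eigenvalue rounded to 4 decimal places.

Reading degrees in the order [1, 2, 3, 4, 5] gives [2, 3, 1, 1, 1]; set D = diag(2, 3, 1, 1, 1) and form L = D - A. Diagonalising L (or applying a numerical eigensolver to the 5x5 matrix) gives the spectrum above. The largest eigenvalue, 4.1701, is at most the vertex count 5.

[0, 0.5188, 1, 2.3111, 4.1701]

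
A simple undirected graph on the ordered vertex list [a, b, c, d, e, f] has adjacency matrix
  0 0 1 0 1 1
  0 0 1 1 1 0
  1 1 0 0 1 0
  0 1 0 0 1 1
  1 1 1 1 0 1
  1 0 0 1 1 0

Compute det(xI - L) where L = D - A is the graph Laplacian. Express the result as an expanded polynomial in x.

With the vertex order [a, b, c, d, e, f], the degrees are [3, 3, 3, 3, 5, 3], giving D = diag(3, 3, 3, 3, 5, 3) and L = D - A. Computing det(xI - L) by cofactor expansion (or equivalently via sum-over-permutations) gives x^6 - 20x^5 + 155x^4 - 580x^3 + 1045x^2 - 726x. Since p(0) = det(-L) = 0, x divides p(x). There is one zero in the spectrum, matching the 1 component.

x^6 - 20x^5 + 155x^4 - 580x^3 + 1045x^2 - 726x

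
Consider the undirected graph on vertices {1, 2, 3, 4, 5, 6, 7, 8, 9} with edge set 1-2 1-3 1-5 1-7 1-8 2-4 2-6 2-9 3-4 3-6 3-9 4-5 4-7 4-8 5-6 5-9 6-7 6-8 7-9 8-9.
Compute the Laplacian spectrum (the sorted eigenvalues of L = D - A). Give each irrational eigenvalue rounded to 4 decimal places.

[0, 4, 4, 4, 4, 5, 5, 5, 9]

Each diagonal entry of L is the vertex degree and each off-diagonal entry is -1 where an edge is present, 0 otherwise; in the order [1, 2, 3, 4, 5, 6, 7, 8, 9] the diagonal is [5, 4, 4, 5, 4, 5, 4, 4, 5]. Diagonalising L (or applying a numerical eigensolver to the 9x9 matrix) gives the spectrum above. The single zero eigenvalue shows the graph is connected. The largest eigenvalue, 9, is at most the vertex count 9. There is one zero in the spectrum, matching the 1 component.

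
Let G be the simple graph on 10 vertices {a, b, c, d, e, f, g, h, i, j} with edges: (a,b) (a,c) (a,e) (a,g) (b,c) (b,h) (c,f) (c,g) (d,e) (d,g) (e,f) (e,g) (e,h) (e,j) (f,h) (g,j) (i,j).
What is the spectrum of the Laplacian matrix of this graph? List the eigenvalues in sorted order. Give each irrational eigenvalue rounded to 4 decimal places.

With the vertex order [a, b, c, d, e, f, g, h, i, j], the degrees are [4, 3, 4, 2, 6, 3, 5, 3, 1, 3], giving D = diag(4, 3, 4, 2, 6, 3, 5, 3, 1, 3) and L = D - A. The multiplicity of 0 as a Laplacian eigenvalue equals the number of connected components. By the matrix-tree theorem the graph has (1/10) * product of the nonzero eigenvalues = 2328 spanning trees. There is one zero in the spectrum, matching the 1 component.

[0, 0.6314, 1.5370, 2.3763, 2.8828, 3.2561, 4.4645, 5.1830, 6.3522, 7.3166]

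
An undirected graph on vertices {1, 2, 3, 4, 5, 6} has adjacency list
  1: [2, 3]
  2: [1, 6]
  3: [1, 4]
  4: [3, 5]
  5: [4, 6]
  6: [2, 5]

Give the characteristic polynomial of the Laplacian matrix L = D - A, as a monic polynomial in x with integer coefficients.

Each diagonal entry of L is the vertex degree and each off-diagonal entry is -1 where an edge is present, 0 otherwise; in the order [1, 2, 3, 4, 5, 6] the diagonal is [2, 2, 2, 2, 2, 2]. Computing det(xI - L) by cofactor expansion (or equivalently via sum-over-permutations) gives x^6 - 12x^5 + 54x^4 - 112x^3 + 105x^2 - 36x. The coefficient of x^5 equals -trace(L) = -12, matching the sum of degrees. There is one zero in the spectrum, matching the 1 component. The eigenvalues sum to 12, which equals trace(L) = 2|E|.

x^6 - 12x^5 + 54x^4 - 112x^3 + 105x^2 - 36x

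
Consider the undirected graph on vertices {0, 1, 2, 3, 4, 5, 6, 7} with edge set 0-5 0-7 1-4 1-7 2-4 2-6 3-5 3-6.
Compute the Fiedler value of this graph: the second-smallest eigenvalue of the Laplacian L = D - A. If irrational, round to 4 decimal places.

Each diagonal entry of L is the vertex degree and each off-diagonal entry is -1 where an edge is present, 0 otherwise; in the order [0, 1, 2, 3, 4, 5, 6, 7] the diagonal is [2, 2, 2, 2, 2, 2, 2, 2]. The smallest Laplacian eigenvalue is always 0. The next one, lambda_2 = 0.5858, measures how hard the graph is to disconnect: larger values mean better connectivity.

0.5858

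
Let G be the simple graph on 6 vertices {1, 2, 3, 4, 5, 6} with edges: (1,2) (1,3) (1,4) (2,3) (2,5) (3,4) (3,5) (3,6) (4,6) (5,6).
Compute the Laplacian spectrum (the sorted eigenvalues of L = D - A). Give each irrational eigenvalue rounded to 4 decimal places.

With the vertex order [1, 2, 3, 4, 5, 6], the degrees are [3, 3, 5, 3, 3, 3], giving D = diag(3, 3, 5, 3, 3, 3) and L = D - A. The multiplicity of 0 as a Laplacian eigenvalue equals the number of connected components. There is one zero in the spectrum, matching the 1 component. By the matrix-tree theorem the graph has (1/6) * product of the nonzero eigenvalues = 121 spanning trees.

[0, 2.3820, 2.3820, 4.6180, 4.6180, 6]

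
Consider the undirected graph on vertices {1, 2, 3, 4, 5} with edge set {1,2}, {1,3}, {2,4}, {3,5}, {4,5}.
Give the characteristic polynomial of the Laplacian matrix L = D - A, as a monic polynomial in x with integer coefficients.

x^5 - 10x^4 + 35x^3 - 50x^2 + 25x

With the vertex order [1, 2, 3, 4, 5], the degrees are [2, 2, 2, 2, 2], giving D = diag(2, 2, 2, 2, 2) and L = D - A. Computing det(xI - L) by cofactor expansion (or equivalently via sum-over-permutations) gives x^5 - 10x^4 + 35x^3 - 50x^2 + 25x. Since p(0) = det(-L) = 0, x divides p(x). The eigenvalues sum to 10, which equals trace(L) = 2|E|.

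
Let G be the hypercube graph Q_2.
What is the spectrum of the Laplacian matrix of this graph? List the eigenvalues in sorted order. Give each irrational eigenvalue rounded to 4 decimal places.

[0, 2, 2, 4]

The graph has 4 vertices and degree multiset [2, 2, 2, 2]; D is the diagonal matrix of degrees and L = D - A. The multiplicity of 0 as a Laplacian eigenvalue equals the number of connected components. The single zero eigenvalue shows the graph is connected. The eigenvalues sum to 8, which equals trace(L) = 2|E|.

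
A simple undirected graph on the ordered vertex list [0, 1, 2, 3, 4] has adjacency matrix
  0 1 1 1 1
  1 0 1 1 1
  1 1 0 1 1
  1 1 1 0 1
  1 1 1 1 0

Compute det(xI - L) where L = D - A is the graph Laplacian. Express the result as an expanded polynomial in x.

Reading degrees in the order [0, 1, 2, 3, 4] gives [4, 4, 4, 4, 4]; set D = diag(4, 4, 4, 4, 4) and form L = D - A. The eigenvalues of L are [0, 5, 5, 5, 5]; the characteristic polynomial is the product of (x - lambda_i), which multiplies out to x^5 - 20x^4 + 150x^3 - 500x^2 + 625x. The constant term is 0 because L is singular (the all-ones vector lies in its kernel). The largest eigenvalue, 5, is at most the vertex count 5. By the matrix-tree theorem the graph has (1/5) * product of the nonzero eigenvalues = 125 spanning trees.

x^5 - 20x^4 + 150x^3 - 500x^2 + 625x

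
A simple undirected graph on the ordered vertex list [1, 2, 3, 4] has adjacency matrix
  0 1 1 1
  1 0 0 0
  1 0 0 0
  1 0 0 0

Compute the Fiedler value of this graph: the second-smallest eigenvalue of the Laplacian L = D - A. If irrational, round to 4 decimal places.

1

Reading degrees in the order [1, 2, 3, 4] gives [3, 1, 1, 1]; set D = diag(3, 1, 1, 1) and form L = D - A. The smallest Laplacian eigenvalue is always 0. The next one, lambda_2 = 1, measures how hard the graph is to disconnect: larger values mean better connectivity. The eigenvalues sum to 6, which equals trace(L) = 2|E|. By the matrix-tree theorem the graph has (1/4) * product of the nonzero eigenvalues = 1 spanning tree.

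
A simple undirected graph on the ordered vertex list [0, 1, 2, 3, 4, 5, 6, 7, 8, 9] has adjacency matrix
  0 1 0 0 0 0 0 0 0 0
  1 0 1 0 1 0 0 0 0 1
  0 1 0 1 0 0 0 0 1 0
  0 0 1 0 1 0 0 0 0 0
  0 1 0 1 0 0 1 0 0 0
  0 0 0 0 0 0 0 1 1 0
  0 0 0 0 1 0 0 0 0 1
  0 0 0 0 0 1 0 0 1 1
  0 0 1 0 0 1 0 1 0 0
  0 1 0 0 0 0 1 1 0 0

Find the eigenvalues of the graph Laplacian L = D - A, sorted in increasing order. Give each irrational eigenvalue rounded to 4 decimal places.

[0, 0.5858, 0.9021, 1.2679, 2.5473, 3, 3.4142, 3.7528, 4.7321, 5.7977]

Each diagonal entry of L is the vertex degree and each off-diagonal entry is -1 where an edge is present, 0 otherwise; in the order [0, 1, 2, 3, 4, 5, 6, 7, 8, 9] the diagonal is [1, 4, 3, 2, 3, 2, 2, 3, 3, 3]. The multiplicity of 0 as a Laplacian eigenvalue equals the number of connected components. The largest eigenvalue, 5.7977, is at most the vertex count 10.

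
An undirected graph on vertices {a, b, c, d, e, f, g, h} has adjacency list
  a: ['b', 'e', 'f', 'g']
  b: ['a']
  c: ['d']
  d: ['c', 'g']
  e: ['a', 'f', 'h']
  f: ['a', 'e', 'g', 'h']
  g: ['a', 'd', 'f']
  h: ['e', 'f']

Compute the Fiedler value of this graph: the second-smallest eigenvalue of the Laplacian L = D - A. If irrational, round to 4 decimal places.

0.3648

Reading degrees in the order [a, b, c, d, e, f, g, h] gives [4, 1, 1, 2, 3, 4, 3, 2]; set D = diag(4, 1, 1, 2, 3, 4, 3, 2) and form L = D - A. Computing the eigenvalues of L and sorting gives [0, 0.3648, 0.8914, 1.8440, 2.8456, 3.6151, 5.1238, 5.3152]. The Fiedler value lambda_2 = 0.3648 is strictly positive, so the graph is connected. The largest eigenvalue, 5.3152, is at most the vertex count 8.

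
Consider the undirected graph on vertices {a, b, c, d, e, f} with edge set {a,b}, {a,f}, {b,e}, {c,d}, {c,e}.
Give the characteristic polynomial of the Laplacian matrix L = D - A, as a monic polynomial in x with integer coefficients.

With the vertex order [a, b, c, d, e, f], the degrees are [2, 2, 2, 1, 2, 1], giving D = diag(2, 2, 2, 1, 2, 1) and L = D - A. Computing det(xI - L) by cofactor expansion (or equivalently via sum-over-permutations) gives x^6 - 10x^5 + 36x^4 - 56x^3 + 35x^2 - 6x. The coefficient of x^5 equals -trace(L) = -10, matching the sum of degrees. There is one zero in the spectrum, matching the 1 component.

x^6 - 10x^5 + 36x^4 - 56x^3 + 35x^2 - 6x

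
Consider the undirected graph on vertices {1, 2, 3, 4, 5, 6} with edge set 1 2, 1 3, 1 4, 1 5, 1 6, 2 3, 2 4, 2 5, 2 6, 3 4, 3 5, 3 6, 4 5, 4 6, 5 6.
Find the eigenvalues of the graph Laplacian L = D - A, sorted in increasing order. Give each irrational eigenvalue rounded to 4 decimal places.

With the vertex order [1, 2, 3, 4, 5, 6], the degrees are [5, 5, 5, 5, 5, 5], giving D = diag(5, 5, 5, 5, 5, 5) and L = D - A. The multiplicity of 0 as a Laplacian eigenvalue equals the number of connected components. The largest eigenvalue, 6, is at most the vertex count 6. By the matrix-tree theorem the graph has (1/6) * product of the nonzero eigenvalues = 1296 spanning trees.

[0, 6, 6, 6, 6, 6]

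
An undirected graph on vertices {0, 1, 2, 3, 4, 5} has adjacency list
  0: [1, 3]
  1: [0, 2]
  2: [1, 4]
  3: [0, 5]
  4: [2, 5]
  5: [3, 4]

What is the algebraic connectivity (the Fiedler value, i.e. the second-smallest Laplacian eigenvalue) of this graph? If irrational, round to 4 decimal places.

1

Each diagonal entry of L is the vertex degree and each off-diagonal entry is -1 where an edge is present, 0 otherwise; in the order [0, 1, 2, 3, 4, 5] the diagonal is [2, 2, 2, 2, 2, 2]. Computing the eigenvalues of L and sorting gives [0, 1, 1, 3, 3, 4]. The Fiedler value lambda_2 = 1 is strictly positive, so the graph is connected.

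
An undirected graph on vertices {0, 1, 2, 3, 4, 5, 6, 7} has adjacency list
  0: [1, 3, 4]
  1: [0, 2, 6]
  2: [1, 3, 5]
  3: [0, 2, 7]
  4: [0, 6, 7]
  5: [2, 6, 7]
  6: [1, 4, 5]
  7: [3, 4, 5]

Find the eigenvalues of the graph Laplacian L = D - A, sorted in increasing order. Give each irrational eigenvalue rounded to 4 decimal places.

[0, 2, 2, 2, 4, 4, 4, 6]

With the vertex order [0, 1, 2, 3, 4, 5, 6, 7], the degrees are [3, 3, 3, 3, 3, 3, 3, 3], giving D = diag(3, 3, 3, 3, 3, 3, 3, 3) and L = D - A. Diagonalising L (or applying a numerical eigensolver to the 8x8 matrix) gives the spectrum above.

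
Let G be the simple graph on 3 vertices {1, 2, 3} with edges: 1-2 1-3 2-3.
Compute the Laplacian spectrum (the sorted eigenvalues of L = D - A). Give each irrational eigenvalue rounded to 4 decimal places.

With the vertex order [1, 2, 3], the degrees are [2, 2, 2], giving D = diag(2, 2, 2) and L = D - A. L is symmetric positive semidefinite, so every eigenvalue is real and nonnegative. There is one zero in the spectrum, matching the 1 component.

[0, 3, 3]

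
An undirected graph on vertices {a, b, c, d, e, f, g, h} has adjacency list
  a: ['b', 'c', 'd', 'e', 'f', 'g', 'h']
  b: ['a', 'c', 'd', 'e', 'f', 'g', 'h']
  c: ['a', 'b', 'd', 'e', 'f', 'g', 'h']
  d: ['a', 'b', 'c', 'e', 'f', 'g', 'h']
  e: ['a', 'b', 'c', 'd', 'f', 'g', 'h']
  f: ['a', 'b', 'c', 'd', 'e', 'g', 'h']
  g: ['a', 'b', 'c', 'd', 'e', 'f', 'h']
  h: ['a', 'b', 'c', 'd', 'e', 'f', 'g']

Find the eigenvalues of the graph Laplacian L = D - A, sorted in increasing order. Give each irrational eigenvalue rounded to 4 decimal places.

[0, 8, 8, 8, 8, 8, 8, 8]

With the vertex order [a, b, c, d, e, f, g, h], the degrees are [7, 7, 7, 7, 7, 7, 7, 7], giving D = diag(7, 7, 7, 7, 7, 7, 7, 7) and L = D - A. Since every row of L sums to 0, the all-ones vector is in the kernel and 0 is an eigenvalue. The single zero eigenvalue shows the graph is connected. The largest eigenvalue, 8, is at most the vertex count 8. By the matrix-tree theorem the graph has (1/8) * product of the nonzero eigenvalues = 262144 spanning trees.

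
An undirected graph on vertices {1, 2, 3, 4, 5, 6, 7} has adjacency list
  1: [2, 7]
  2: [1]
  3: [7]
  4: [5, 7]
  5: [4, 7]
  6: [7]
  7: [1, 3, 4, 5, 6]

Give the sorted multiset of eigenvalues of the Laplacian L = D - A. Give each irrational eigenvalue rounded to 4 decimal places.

[0, 0.4659, 1, 1, 2.4827, 3, 6.0514]

Each diagonal entry of L is the vertex degree and each off-diagonal entry is -1 where an edge is present, 0 otherwise; in the order [1, 2, 3, 4, 5, 6, 7] the diagonal is [2, 1, 1, 2, 2, 1, 5]. The multiplicity of 0 as a Laplacian eigenvalue equals the number of connected components. By the matrix-tree theorem the graph has (1/7) * product of the nonzero eigenvalues = 3 spanning trees. There is one zero in the spectrum, matching the 1 component.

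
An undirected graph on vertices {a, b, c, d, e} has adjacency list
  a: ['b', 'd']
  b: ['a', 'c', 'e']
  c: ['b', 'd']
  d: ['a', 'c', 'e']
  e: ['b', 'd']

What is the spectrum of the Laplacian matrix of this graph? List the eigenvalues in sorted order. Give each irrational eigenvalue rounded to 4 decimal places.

[0, 2, 2, 3, 5]

Reading degrees in the order [a, b, c, d, e] gives [2, 3, 2, 3, 2]; set D = diag(2, 3, 2, 3, 2) and form L = D - A. Since every row of L sums to 0, the all-ones vector is in the kernel and 0 is an eigenvalue. The single zero eigenvalue shows the graph is connected. The eigenvalues sum to 12, which equals trace(L) = 2|E|. By the matrix-tree theorem the graph has (1/5) * product of the nonzero eigenvalues = 12 spanning trees.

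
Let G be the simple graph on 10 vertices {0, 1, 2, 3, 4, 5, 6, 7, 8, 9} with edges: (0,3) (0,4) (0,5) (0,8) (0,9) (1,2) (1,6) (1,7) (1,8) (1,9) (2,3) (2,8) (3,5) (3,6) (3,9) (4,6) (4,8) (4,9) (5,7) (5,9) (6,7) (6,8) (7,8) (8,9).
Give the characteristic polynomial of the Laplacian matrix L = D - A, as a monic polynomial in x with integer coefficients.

Each diagonal entry of L is the vertex degree and each off-diagonal entry is -1 where an edge is present, 0 otherwise; in the order [0, 1, 2, 3, 4, 5, 6, 7, 8, 9] the diagonal is [5, 5, 3, 5, 4, 4, 5, 4, 7, 6]. Computing det(xI - L) by cofactor expansion (or equivalently via sum-over-permutations) gives x^10 - 48x^9 + 1007x^8 - 12110x^7 + 91927x^6 - 456426x^5 + 1481093x^4 - 3026726x^3 + 3532620x^2 - 1793450x. Since p(0) = det(-L) = 0, x divides p(x). There is one zero in the spectrum, matching the 1 component.

x^10 - 48x^9 + 1007x^8 - 12110x^7 + 91927x^6 - 456426x^5 + 1481093x^4 - 3026726x^3 + 3532620x^2 - 1793450x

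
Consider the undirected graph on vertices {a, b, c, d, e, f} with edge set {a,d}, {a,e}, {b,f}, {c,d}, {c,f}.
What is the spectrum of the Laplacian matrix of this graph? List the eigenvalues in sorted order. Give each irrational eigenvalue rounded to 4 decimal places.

With the vertex order [a, b, c, d, e, f], the degrees are [2, 1, 2, 2, 1, 2], giving D = diag(2, 1, 2, 2, 1, 2) and L = D - A. Diagonalising L (or applying a numerical eigensolver to the 6x6 matrix) gives the spectrum above. The single zero eigenvalue shows the graph is connected. The largest eigenvalue, 3.7321, is at most the vertex count 6. By the matrix-tree theorem the graph has (1/6) * product of the nonzero eigenvalues = 1 spanning tree.

[0, 0.2679, 1, 2, 3, 3.7321]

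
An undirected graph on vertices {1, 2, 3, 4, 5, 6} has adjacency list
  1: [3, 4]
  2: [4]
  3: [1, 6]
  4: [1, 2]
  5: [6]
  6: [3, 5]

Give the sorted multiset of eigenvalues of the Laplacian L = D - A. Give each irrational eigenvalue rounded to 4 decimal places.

[0, 0.2679, 1, 2, 3, 3.7321]

Each diagonal entry of L is the vertex degree and each off-diagonal entry is -1 where an edge is present, 0 otherwise; in the order [1, 2, 3, 4, 5, 6] the diagonal is [2, 1, 2, 2, 1, 2]. L is symmetric positive semidefinite, so every eigenvalue is real and nonnegative. The single zero eigenvalue shows the graph is connected. There is one zero in the spectrum, matching the 1 component. The eigenvalues sum to 10, which equals trace(L) = 2|E|.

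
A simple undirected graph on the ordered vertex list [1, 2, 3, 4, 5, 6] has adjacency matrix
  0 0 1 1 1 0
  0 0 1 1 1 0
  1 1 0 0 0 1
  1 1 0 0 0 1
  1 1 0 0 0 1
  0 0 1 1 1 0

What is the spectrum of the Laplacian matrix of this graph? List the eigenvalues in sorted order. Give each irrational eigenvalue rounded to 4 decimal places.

Each diagonal entry of L is the vertex degree and each off-diagonal entry is -1 where an edge is present, 0 otherwise; in the order [1, 2, 3, 4, 5, 6] the diagonal is [3, 3, 3, 3, 3, 3]. The multiplicity of 0 as a Laplacian eigenvalue equals the number of connected components. There is one zero in the spectrum, matching the 1 component. The eigenvalues sum to 18, which equals trace(L) = 2|E|.

[0, 3, 3, 3, 3, 6]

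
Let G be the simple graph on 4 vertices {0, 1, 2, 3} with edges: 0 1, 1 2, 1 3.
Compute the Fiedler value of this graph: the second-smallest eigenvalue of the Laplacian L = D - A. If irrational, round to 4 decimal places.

With the vertex order [0, 1, 2, 3], the degrees are [1, 3, 1, 1], giving D = diag(1, 3, 1, 1) and L = D - A. The smallest Laplacian eigenvalue is always 0. The next one, lambda_2 = 1, measures how hard the graph is to disconnect: larger values mean better connectivity. The largest eigenvalue, 4, is at most the vertex count 4.

1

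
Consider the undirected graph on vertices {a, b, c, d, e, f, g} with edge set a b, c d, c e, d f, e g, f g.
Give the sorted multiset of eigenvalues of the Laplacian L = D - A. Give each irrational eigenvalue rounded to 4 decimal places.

With the vertex order [a, b, c, d, e, f, g], the degrees are [1, 1, 2, 2, 2, 2, 2], giving D = diag(1, 1, 2, 2, 2, 2, 2) and L = D - A. The multiplicity of 0 as a Laplacian eigenvalue equals the number of connected components. The 2 zero eigenvalues correspond to the 2 connected components. There are 2 zeros in the spectrum, matching the 2 components.

[0, 0, 1.3820, 1.3820, 2, 3.6180, 3.6180]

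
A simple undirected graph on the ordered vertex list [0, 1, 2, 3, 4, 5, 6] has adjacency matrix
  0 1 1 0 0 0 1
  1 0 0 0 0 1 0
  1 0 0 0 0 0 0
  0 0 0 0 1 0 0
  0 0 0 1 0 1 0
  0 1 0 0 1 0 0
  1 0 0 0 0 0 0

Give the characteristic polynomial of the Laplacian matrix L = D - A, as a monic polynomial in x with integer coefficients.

With the vertex order [0, 1, 2, 3, 4, 5, 6], the degrees are [3, 2, 1, 1, 2, 2, 1], giving D = diag(3, 2, 1, 1, 2, 2, 1) and L = D - A. L has integer entries, so p(x) = det(xI - L) has integer coefficients. Expanding the determinant yields x^7 - 12x^6 + 54x^5 - 114x^4 + 116x^3 - 52x^2 + 7x. Since p(0) = det(-L) = 0, x divides p(x).

x^7 - 12x^6 + 54x^5 - 114x^4 + 116x^3 - 52x^2 + 7x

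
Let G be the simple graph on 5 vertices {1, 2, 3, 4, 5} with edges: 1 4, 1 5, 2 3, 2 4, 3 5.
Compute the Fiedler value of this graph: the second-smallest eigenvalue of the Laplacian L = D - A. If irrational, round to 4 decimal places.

1.3820

Each diagonal entry of L is the vertex degree and each off-diagonal entry is -1 where an edge is present, 0 otherwise; in the order [1, 2, 3, 4, 5] the diagonal is [2, 2, 2, 2, 2]. Computing the eigenvalues of L and sorting gives [0, 1.3820, 1.3820, 3.6180, 3.6180]. The Fiedler value lambda_2 = 1.3820 is strictly positive, so the graph is connected. The eigenvalues sum to 10, which equals trace(L) = 2|E|. There is one zero in the spectrum, matching the 1 component.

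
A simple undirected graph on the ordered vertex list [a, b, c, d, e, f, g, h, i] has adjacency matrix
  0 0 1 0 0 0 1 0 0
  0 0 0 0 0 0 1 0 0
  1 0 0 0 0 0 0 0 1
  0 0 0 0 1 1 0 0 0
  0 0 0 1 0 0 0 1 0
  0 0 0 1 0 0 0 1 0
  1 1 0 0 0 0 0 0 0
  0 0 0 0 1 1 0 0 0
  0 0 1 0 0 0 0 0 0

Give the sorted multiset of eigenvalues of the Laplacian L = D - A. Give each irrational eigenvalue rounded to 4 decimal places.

With the vertex order [a, b, c, d, e, f, g, h, i], the degrees are [2, 1, 2, 2, 2, 2, 2, 2, 1], giving D = diag(2, 1, 2, 2, 2, 2, 2, 2, 1) and L = D - A. Since every row of L sums to 0, the all-ones vector is in the kernel and 0 is an eigenvalue. The 2 zero eigenvalues correspond to the 2 connected components. There are 2 zeros in the spectrum, matching the 2 components.

[0, 0, 0.3820, 1.3820, 2, 2, 2.6180, 3.6180, 4]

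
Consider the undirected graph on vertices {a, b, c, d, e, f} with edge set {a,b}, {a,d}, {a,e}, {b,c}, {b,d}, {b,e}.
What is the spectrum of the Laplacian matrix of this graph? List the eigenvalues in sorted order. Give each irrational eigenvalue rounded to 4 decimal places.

[0, 0, 1, 2, 4, 5]

Each diagonal entry of L is the vertex degree and each off-diagonal entry is -1 where an edge is present, 0 otherwise; in the order [a, b, c, d, e, f] the diagonal is [3, 4, 1, 2, 2, 0]. L is symmetric positive semidefinite, so every eigenvalue is real and nonnegative. The 2 zero eigenvalues correspond to the 2 connected components. The largest eigenvalue, 5, is at most the vertex count 6.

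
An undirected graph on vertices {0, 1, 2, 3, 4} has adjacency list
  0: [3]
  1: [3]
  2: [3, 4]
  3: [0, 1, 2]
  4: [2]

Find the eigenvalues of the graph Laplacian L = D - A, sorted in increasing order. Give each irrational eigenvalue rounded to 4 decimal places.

[0, 0.5188, 1, 2.3111, 4.1701]

Each diagonal entry of L is the vertex degree and each off-diagonal entry is -1 where an edge is present, 0 otherwise; in the order [0, 1, 2, 3, 4] the diagonal is [1, 1, 2, 3, 1]. The multiplicity of 0 as a Laplacian eigenvalue equals the number of connected components. The single zero eigenvalue shows the graph is connected.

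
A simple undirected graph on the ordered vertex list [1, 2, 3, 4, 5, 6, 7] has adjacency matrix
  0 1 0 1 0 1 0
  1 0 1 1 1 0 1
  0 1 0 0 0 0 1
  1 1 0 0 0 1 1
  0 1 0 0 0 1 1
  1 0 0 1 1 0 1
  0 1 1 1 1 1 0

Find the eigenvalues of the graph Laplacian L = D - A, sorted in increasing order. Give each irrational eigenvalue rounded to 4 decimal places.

With the vertex order [1, 2, 3, 4, 5, 6, 7], the degrees are [3, 5, 2, 4, 3, 4, 5], giving D = diag(3, 5, 2, 4, 3, 4, 5) and L = D - A. The multiplicity of 0 as a Laplacian eigenvalue equals the number of connected components. The single zero eigenvalue shows the graph is connected. The eigenvalues sum to 26, which equals trace(L) = 2|E|.

[0, 1.8121, 2.6883, 4.2128, 4.6039, 6.0990, 6.5840]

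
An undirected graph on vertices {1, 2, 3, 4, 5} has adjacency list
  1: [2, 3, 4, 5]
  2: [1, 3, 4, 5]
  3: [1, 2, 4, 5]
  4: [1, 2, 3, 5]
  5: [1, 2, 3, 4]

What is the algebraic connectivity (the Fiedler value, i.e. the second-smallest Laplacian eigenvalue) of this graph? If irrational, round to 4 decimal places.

5

With the vertex order [1, 2, 3, 4, 5], the degrees are [4, 4, 4, 4, 4], giving D = diag(4, 4, 4, 4, 4) and L = D - A. The sorted Laplacian eigenvalues are [0, 5, 5, 5, 5]; the algebraic connectivity is the second entry, 5. There is one zero in the spectrum, matching the 1 component.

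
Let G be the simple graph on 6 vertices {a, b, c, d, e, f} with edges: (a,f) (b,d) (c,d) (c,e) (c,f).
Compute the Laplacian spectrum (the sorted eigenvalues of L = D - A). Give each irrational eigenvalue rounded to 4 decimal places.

[0, 0.3820, 0.6972, 2, 2.6180, 4.3028]

Each diagonal entry of L is the vertex degree and each off-diagonal entry is -1 where an edge is present, 0 otherwise; in the order [a, b, c, d, e, f] the diagonal is [1, 1, 3, 2, 1, 2]. Diagonalising L (or applying a numerical eigensolver to the 6x6 matrix) gives the spectrum above. The single zero eigenvalue shows the graph is connected. The largest eigenvalue, 4.3028, is at most the vertex count 6.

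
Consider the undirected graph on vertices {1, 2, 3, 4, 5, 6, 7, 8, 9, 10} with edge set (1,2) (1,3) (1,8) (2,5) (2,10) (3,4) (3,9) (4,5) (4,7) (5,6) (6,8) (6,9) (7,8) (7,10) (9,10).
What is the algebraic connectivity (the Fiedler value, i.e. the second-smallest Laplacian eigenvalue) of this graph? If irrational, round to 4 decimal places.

2

With the vertex order [1, 2, 3, 4, 5, 6, 7, 8, 9, 10], the degrees are [3, 3, 3, 3, 3, 3, 3, 3, 3, 3], giving D = diag(3, 3, 3, 3, 3, 3, 3, 3, 3, 3) and L = D - A. Computing the eigenvalues of L and sorting gives [0, 2, 2, 2, 2, 2, 5, 5, 5, 5]. The Fiedler value lambda_2 = 2 is strictly positive, so the graph is connected. The largest eigenvalue, 5, is at most the vertex count 10.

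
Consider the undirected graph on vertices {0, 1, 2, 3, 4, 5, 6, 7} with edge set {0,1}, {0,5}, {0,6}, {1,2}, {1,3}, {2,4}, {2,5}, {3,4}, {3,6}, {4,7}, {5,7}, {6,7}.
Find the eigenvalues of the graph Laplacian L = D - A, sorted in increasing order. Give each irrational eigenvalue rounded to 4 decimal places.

With the vertex order [0, 1, 2, 3, 4, 5, 6, 7], the degrees are [3, 3, 3, 3, 3, 3, 3, 3], giving D = diag(3, 3, 3, 3, 3, 3, 3, 3) and L = D - A. Diagonalising L (or applying a numerical eigensolver to the 8x8 matrix) gives the spectrum above. There is one zero in the spectrum, matching the 1 component.

[0, 2, 2, 2, 4, 4, 4, 6]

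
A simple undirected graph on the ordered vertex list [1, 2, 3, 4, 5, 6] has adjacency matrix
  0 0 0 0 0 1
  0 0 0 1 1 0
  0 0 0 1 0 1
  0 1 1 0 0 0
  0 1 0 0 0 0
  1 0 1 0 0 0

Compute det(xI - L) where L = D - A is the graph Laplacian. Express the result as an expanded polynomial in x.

x^6 - 10x^5 + 36x^4 - 56x^3 + 35x^2 - 6x

Reading degrees in the order [1, 2, 3, 4, 5, 6] gives [1, 2, 2, 2, 1, 2]; set D = diag(1, 2, 2, 2, 1, 2) and form L = D - A. L has integer entries, so p(x) = det(xI - L) has integer coefficients. Expanding the determinant yields x^6 - 10x^5 + 36x^4 - 56x^3 + 35x^2 - 6x. Since p(0) = det(-L) = 0, x divides p(x). By the matrix-tree theorem the graph has (1/6) * product of the nonzero eigenvalues = 1 spanning tree.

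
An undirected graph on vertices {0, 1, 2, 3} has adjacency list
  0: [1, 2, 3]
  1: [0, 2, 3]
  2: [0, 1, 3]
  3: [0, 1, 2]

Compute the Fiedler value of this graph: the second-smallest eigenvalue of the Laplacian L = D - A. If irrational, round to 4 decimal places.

Reading degrees in the order [0, 1, 2, 3] gives [3, 3, 3, 3]; set D = diag(3, 3, 3, 3) and form L = D - A. The smallest Laplacian eigenvalue is always 0. The next one, lambda_2 = 4, measures how hard the graph is to disconnect: larger values mean better connectivity.

4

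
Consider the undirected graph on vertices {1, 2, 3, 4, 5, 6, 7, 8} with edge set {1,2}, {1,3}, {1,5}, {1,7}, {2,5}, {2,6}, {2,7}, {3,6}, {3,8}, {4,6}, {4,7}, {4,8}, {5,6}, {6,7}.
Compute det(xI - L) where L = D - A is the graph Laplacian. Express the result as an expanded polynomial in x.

With the vertex order [1, 2, 3, 4, 5, 6, 7, 8], the degrees are [4, 4, 3, 3, 3, 5, 4, 2], giving D = diag(4, 4, 3, 3, 3, 5, 4, 2) and L = D - A. Computing det(xI - L) by cofactor expansion (or equivalently via sum-over-permutations) gives x^8 - 28x^7 + 326x^6 - 2040x^5 + 7381x^4 - 15356x^3 + 16872x^2 - 7456x. Since p(0) = det(-L) = 0, x divides p(x). The eigenvalues sum to 28, which equals trace(L) = 2|E|.

x^8 - 28x^7 + 326x^6 - 2040x^5 + 7381x^4 - 15356x^3 + 16872x^2 - 7456x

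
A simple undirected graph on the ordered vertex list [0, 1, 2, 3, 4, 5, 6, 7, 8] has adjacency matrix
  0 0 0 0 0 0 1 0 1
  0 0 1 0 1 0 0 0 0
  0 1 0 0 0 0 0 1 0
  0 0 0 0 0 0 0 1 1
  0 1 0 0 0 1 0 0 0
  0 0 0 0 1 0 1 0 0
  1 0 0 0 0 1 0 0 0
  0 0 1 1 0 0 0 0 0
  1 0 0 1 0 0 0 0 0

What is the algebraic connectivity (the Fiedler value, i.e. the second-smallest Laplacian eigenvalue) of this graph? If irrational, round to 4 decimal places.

0.4679

Reading degrees in the order [0, 1, 2, 3, 4, 5, 6, 7, 8] gives [2, 2, 2, 2, 2, 2, 2, 2, 2]; set D = diag(2, 2, 2, 2, 2, 2, 2, 2, 2) and form L = D - A. Computing the eigenvalues of L and sorting gives [0, 0.4679, 0.4679, 1.6527, 1.6527, 3, 3, 3.8794, 3.8794]. The Fiedler value lambda_2 = 0.4679 is strictly positive, so the graph is connected.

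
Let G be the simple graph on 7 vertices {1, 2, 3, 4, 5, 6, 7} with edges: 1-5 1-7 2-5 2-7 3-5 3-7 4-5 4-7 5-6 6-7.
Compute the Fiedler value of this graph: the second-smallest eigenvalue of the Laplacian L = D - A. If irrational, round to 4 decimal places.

Reading degrees in the order [1, 2, 3, 4, 5, 6, 7] gives [2, 2, 2, 2, 5, 2, 5]; set D = diag(2, 2, 2, 2, 5, 2, 5) and form L = D - A. The sorted Laplacian eigenvalues are [0, 2, 2, 2, 2, 5, 7]; the algebraic connectivity is the second entry, 2. The eigenvalues sum to 20, which equals trace(L) = 2|E|. There is one zero in the spectrum, matching the 1 component.

2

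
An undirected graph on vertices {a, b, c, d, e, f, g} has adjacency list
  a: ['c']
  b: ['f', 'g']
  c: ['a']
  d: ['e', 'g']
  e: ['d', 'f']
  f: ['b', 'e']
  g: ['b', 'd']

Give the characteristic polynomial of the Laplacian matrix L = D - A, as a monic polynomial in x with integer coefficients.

x^7 - 12x^6 + 55x^5 - 120x^4 + 125x^3 - 50x^2

With the vertex order [a, b, c, d, e, f, g], the degrees are [1, 2, 1, 2, 2, 2, 2], giving D = diag(1, 2, 1, 2, 2, 2, 2) and L = D - A. Computing det(xI - L) by cofactor expansion (or equivalently via sum-over-permutations) gives x^7 - 12x^6 + 55x^5 - 120x^4 + 125x^3 - 50x^2. The coefficient of x^6 equals -trace(L) = -12, matching the sum of degrees. There are 2 zeros in the spectrum, matching the 2 components.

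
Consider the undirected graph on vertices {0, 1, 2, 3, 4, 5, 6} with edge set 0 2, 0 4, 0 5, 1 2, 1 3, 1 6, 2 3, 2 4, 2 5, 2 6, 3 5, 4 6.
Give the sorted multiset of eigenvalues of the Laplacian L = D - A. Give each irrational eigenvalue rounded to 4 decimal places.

Reading degrees in the order [0, 1, 2, 3, 4, 5, 6] gives [3, 3, 6, 3, 3, 3, 3]; set D = diag(3, 3, 6, 3, 3, 3, 3) and form L = D - A. L is symmetric positive semidefinite, so every eigenvalue is real and nonnegative. The largest eigenvalue, 7, is at most the vertex count 7.

[0, 2, 2, 4, 4, 5, 7]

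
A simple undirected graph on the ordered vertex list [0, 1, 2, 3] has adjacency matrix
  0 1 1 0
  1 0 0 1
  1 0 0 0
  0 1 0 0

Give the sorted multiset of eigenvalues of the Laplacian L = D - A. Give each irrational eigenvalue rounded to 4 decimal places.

Each diagonal entry of L is the vertex degree and each off-diagonal entry is -1 where an edge is present, 0 otherwise; in the order [0, 1, 2, 3] the diagonal is [2, 2, 1, 1]. The multiplicity of 0 as a Laplacian eigenvalue equals the number of connected components. The largest eigenvalue, 3.4142, is at most the vertex count 4.

[0, 0.5858, 2, 3.4142]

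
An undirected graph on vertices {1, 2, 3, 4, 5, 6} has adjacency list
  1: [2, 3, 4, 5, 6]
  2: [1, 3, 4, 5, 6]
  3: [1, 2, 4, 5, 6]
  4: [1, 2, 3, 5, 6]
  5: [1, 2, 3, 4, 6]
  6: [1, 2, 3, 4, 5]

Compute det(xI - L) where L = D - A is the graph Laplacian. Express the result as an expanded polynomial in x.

x^6 - 30x^5 + 360x^4 - 2160x^3 + 6480x^2 - 7776x

Reading degrees in the order [1, 2, 3, 4, 5, 6] gives [5, 5, 5, 5, 5, 5]; set D = diag(5, 5, 5, 5, 5, 5) and form L = D - A. L has integer entries, so p(x) = det(xI - L) has integer coefficients. Expanding the determinant yields x^6 - 30x^5 + 360x^4 - 2160x^3 + 6480x^2 - 7776x. Since p(0) = det(-L) = 0, x divides p(x). There is one zero in the spectrum, matching the 1 component.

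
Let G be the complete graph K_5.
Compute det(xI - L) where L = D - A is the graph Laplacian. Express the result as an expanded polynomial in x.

The graph has 5 vertices and degree multiset [4, 4, 4, 4, 4]; D is the diagonal matrix of degrees and L = D - A. The eigenvalues of L are [0, 5, 5, 5, 5]; the characteristic polynomial is the product of (x - lambda_i), which multiplies out to x^5 - 20x^4 + 150x^3 - 500x^2 + 625x. Since p(0) = det(-L) = 0, x divides p(x). The eigenvalues sum to 20, which equals trace(L) = 2|E|.

x^5 - 20x^4 + 150x^3 - 500x^2 + 625x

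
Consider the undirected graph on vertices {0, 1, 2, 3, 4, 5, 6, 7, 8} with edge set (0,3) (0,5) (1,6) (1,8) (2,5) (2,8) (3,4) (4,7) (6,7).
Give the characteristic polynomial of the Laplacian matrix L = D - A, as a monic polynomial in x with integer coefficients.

Reading degrees in the order [0, 1, 2, 3, 4, 5, 6, 7, 8] gives [2, 2, 2, 2, 2, 2, 2, 2, 2]; set D = diag(2, 2, 2, 2, 2, 2, 2, 2, 2) and form L = D - A. L has integer entries, so p(x) = det(xI - L) has integer coefficients. Expanding the determinant yields x^9 - 18x^8 + 135x^7 - 546x^6 + 1287x^5 - 1782x^4 + 1386x^3 - 540x^2 + 81x. The coefficient of x^8 equals -trace(L) = -18, matching the sum of degrees. There is one zero in the spectrum, matching the 1 component. The largest eigenvalue, 3.8794, is at most the vertex count 9.

x^9 - 18x^8 + 135x^7 - 546x^6 + 1287x^5 - 1782x^4 + 1386x^3 - 540x^2 + 81x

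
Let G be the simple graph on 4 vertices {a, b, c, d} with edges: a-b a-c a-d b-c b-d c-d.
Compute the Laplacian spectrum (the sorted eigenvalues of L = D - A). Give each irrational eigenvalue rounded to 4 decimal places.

Each diagonal entry of L is the vertex degree and each off-diagonal entry is -1 where an edge is present, 0 otherwise; in the order [a, b, c, d] the diagonal is [3, 3, 3, 3]. The multiplicity of 0 as a Laplacian eigenvalue equals the number of connected components.

[0, 4, 4, 4]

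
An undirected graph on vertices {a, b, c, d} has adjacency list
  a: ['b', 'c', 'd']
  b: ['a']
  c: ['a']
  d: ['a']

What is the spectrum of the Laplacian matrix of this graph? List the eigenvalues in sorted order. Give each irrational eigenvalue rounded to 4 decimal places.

[0, 1, 1, 4]

Reading degrees in the order [a, b, c, d] gives [3, 1, 1, 1]; set D = diag(3, 1, 1, 1) and form L = D - A. L is symmetric positive semidefinite, so every eigenvalue is real and nonnegative. The eigenvalues sum to 6, which equals trace(L) = 2|E|. By the matrix-tree theorem the graph has (1/4) * product of the nonzero eigenvalues = 1 spanning tree.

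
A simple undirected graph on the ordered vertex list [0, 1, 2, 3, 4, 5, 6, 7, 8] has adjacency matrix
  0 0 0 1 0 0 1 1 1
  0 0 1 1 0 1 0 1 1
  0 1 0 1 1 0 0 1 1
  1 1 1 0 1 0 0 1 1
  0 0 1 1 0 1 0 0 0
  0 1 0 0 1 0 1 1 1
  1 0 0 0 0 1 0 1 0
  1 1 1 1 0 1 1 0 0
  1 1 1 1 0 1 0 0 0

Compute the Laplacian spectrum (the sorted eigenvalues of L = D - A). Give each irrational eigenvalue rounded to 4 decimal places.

Each diagonal entry of L is the vertex degree and each off-diagonal entry is -1 where an edge is present, 0 otherwise; in the order [0, 1, 2, 3, 4, 5, 6, 7, 8] the diagonal is [4, 5, 5, 6, 3, 5, 3, 6, 5]. L is symmetric positive semidefinite, so every eigenvalue is real and nonnegative. The single zero eigenvalue shows the graph is connected. The largest eigenvalue, 8.0273, is at most the vertex count 9.

[0, 2.2679, 3.2045, 4.0749, 5.0618, 5.7321, 6.5343, 7.0971, 8.0273]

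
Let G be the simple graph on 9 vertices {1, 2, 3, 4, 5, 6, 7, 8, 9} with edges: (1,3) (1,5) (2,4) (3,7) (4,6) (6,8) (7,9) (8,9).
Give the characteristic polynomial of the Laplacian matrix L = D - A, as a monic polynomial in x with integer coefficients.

Reading degrees in the order [1, 2, 3, 4, 5, 6, 7, 8, 9] gives [2, 1, 2, 2, 1, 2, 2, 2, 2]; set D = diag(2, 1, 2, 2, 1, 2, 2, 2, 2) and form L = D - A. L has integer entries, so p(x) = det(xI - L) has integer coefficients. Expanding the determinant yields x^9 - 16x^8 + 105x^7 - 364x^6 + 715x^5 - 792x^4 + 462x^3 - 120x^2 + 9x. Since p(0) = det(-L) = 0, x divides p(x). By the matrix-tree theorem the graph has (1/9) * product of the nonzero eigenvalues = 1 spanning tree. There is one zero in the spectrum, matching the 1 component.

x^9 - 16x^8 + 105x^7 - 364x^6 + 715x^5 - 792x^4 + 462x^3 - 120x^2 + 9x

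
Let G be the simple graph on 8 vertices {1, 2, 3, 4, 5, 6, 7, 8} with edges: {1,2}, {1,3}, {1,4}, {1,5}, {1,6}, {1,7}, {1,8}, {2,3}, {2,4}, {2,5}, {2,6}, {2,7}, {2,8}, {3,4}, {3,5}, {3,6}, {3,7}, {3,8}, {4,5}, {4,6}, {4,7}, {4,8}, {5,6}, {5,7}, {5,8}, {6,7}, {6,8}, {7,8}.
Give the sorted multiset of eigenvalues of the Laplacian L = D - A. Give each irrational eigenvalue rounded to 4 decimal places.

[0, 8, 8, 8, 8, 8, 8, 8]

Each diagonal entry of L is the vertex degree and each off-diagonal entry is -1 where an edge is present, 0 otherwise; in the order [1, 2, 3, 4, 5, 6, 7, 8] the diagonal is [7, 7, 7, 7, 7, 7, 7, 7]. Since every row of L sums to 0, the all-ones vector is in the kernel and 0 is an eigenvalue. The single zero eigenvalue shows the graph is connected. The eigenvalues sum to 56, which equals trace(L) = 2|E|. By the matrix-tree theorem the graph has (1/8) * product of the nonzero eigenvalues = 262144 spanning trees.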